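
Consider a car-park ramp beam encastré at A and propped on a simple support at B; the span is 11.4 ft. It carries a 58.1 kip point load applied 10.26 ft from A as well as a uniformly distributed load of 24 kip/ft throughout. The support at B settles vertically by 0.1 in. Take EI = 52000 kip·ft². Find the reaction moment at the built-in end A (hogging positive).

Take the reaction at B as the redundant and release it; the primary structure is a cantilever fixed at A.
Deflection at B on the released cantilever, summing each load's contribution:
  point load 58.1 at a = 10.26: Pa²(3L − a)/(6EI) = 24403/EI
  UDL 24: wL⁴/(8EI) = 50669/EI
  δ_0 = 75072/EI
Tip deflection under a unit load at B: L³/(3EI) = 493.8/EI.
With EI = 52000 kip·ft²: δ_0 = 1.4437 ft and δ_{BB} = 0.009497 ft/kip.
Compatibility — the beam at B must follow the support down by 0.008333 ft: δ_0 − R_B·δ_{BB} = 0.008333, so R_B = (1.4437 − 0.008333)/0.009497 = 151.1 kip.
Moment equilibrium about A: M_A = Σ(load moments about A) − R_B·L = 2156 − 151.1×11.4 = 432.7 kip·ft.

M_A = 432.7 kip·ft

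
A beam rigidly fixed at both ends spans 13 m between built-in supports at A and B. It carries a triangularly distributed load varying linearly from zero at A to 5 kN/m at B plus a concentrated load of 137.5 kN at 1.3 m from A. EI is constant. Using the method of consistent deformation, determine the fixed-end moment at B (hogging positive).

M_B = 58.34 kN·m

Take the two fixed-end moments M_A, M_B as redundants; the released structure is the simple span AB.
End rotations of the released simple span under the applied load (×1/EI):
  at A: triangular load, peak 5: 7w₀L³/(360EI) = 213.6/EI
  at B: triangular load, peak 5: w₀L³/(45EI) = 244.1/EI
  at A: point load 137.5 at a = 1.3: Pab(L + b)/(6LEI) = 662.3/EI
  at B: point load 137.5 at a = 1.3: Pab(L + a)/(6LEI) = 383.4/EI
  θ_A0 = 875.9/EI,  θ_B0 = 627.5/EI
Flexibility coefficients: a unit moment at one end gives L/(3EI) there and L/(6EI) at the far end, so f₁₁ = f₂₂ = 4.333/EI and f₁₂ = f₂₁ = 2.167/EI.
Compatibility — zero rotation at each built-in end:
  4.333 M_A + 2.167 M_B = 875.9
  2.167 M_A + 4.333 M_B = 627.5
Solving the pair gives M_A = 173 kN·m and M_B = 58.34 kN·m (hogging).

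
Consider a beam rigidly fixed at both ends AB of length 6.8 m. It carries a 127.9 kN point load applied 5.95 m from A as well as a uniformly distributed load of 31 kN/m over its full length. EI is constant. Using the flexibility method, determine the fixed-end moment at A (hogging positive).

M_A = 131.3 kN·m

Release both end moments; the primary structure is a simply-supported span AB with redundants M_A and M_B.
End rotations of the released simple span under the applied load (×1/EI):
  at A: point load 127.9 at a = 5.95: Pab(L + b)/(6LEI) = 121.3/EI
  at B: point load 127.9 at a = 5.95: Pab(L + a)/(6LEI) = 202.1/EI
  at A: UDL 31: wL³/(24EI) = 406.1/EI
  at B: UDL 31: wL³/(24EI) = 406.1/EI
  θ_A0 = 527.4/EI,  θ_B0 = 608.3/EI
Flexibility coefficients: a unit moment at one end gives L/(3EI) there and L/(6EI) at the far end, so f₁₁ = f₂₂ = 2.267/EI and f₁₂ = f₂₁ = 1.133/EI.
Compatibility — zero rotation at each built-in end:
  2.267 M_A + 1.133 M_B = 527.4
  1.133 M_A + 2.267 M_B = 608.3
Solving the pair gives M_A = 131.3 kN·m and M_B = 202.7 kN·m (hogging).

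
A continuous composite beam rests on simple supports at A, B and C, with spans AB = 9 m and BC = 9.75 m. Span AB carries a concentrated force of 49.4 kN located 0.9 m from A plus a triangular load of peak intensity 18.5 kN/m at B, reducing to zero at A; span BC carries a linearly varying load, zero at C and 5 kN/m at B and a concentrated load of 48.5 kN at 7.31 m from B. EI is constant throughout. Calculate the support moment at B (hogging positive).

Release continuity at B by inserting a hinge; the redundant is the internal moment M_B. The primary structure is two simply-supported spans AB and BC.
Discontinuity in slope at B on the released structure — sum the simple-span end rotations:
  span AB: point load 49.4 at a = 0.9: Pab(L + a)/(6LEI) = 66.02/EI
  span AB: triangular load, peak 18.5: w₀L³/(45EI) = 299.7/EI
  span BC: triangular load, peak 5: w₀L³/(45EI) = 103/EI
  span BC: point load 48.5 at a = 7.31: Pab(L + b)/(6LEI) = 180.3/EI
  relative rotation θ_0 = (365.7 + 283.2)/EI = 649/EI
A unit hogging moment at B produces rotation L₁/(3EI) + L₂/(3EI) = 6.25/EI.
Slope continuity at B: θ_0 = M_B·6.25/EI, so M_B = 649/6.25 = 103.8 kN·m (hogging).

M_B = 103.8 kN·m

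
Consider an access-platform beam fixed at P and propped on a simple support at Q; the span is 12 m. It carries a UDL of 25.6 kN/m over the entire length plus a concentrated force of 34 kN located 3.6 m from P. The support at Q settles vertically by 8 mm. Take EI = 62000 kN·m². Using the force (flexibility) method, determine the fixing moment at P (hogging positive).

Release the roller at Q. Primary structure: cantilever fixed at P.
Free-end deflection of the primary structure under the applied loading (downward +):
  UDL 25.6: wL⁴/(8EI) = 66355/EI
  point load 34 at a = 3.6: Pa²(3L − a)/(6EI) = 2379/EI
  δ_0 = 68735/EI
Flexibility coefficient — unit upward force at Q: δ_{QQ} = L³/(3EI) = 576/EI.
With EI = 62000 kN·m²: δ_0 = 1.1086 m and δ_{QQ} = 0.00929 m/kN.
Compatibility — the beam at Q must follow the support down by 0.008 m: δ_0 − R_Q·δ_{QQ} = 0.008, so R_Q = (1.1086 − 0.008)/0.00929 = 118.5 kN.
Moment equilibrium about P: M_P = Σ(load moments about P) − R_Q·L = 1966 − 118.5×12 = 544 kN·m.

M_P = 544 kN·m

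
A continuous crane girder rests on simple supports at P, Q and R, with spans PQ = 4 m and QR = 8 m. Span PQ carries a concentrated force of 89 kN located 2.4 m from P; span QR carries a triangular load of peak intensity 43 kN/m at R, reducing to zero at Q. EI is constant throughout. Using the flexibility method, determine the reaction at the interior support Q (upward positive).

Take M_Q as the redundant. Released structure: two simple spans PQ and QR with a hinge at Q.
Discontinuity in slope at Q on the released structure — sum the simple-span end rotations:
  span PQ: point load 89 at a = 2.4: Pab(L + a)/(6LEI) = 91.14/EI
  span QR: triangular load, peak 43: 7w₀L³/(360EI) = 428.1/EI
  relative rotation θ_0 = (91.14 + 428.1)/EI = 519.2/EI
A unit hogging moment at Q produces rotation L₁/(3EI) + L₂/(3EI) = 4/EI.
Compatibility: M_Q·(L₁+L₂)/(3EI) = θ_0, giving M_Q = 129.8 kN·m (hogging).
Span PQ, ΣM about P with M_Q applied at Q: R_Q^{PQ}·4 = 213.6 + 129.8, so R_Q^{PQ} = 85.85 kN and R_P = 89 − 85.85 = 3.148 kN.
Span QR, ΣM about R: R_Q^{QR}·8 = 458.7 + 129.8, so R_Q^{QR} = 73.56 kN and R_R = 172 − 73.56 = 98.44 kN.
R_Q = 85.85 + 73.56 = 159.4 kN.

R_Q = 159.4 kN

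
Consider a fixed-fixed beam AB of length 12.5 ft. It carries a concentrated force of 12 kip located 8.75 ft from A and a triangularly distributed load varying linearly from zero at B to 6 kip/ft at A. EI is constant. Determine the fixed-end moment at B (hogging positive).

Take the two fixed-end moments M_A, M_B as redundants; the released structure is the simple span AB.
On the primary (simply-supported) span, the end slopes from the loading are:
  at A: point load 12 at a = 8.75: Pab(L + b)/(6LEI) = 85.31/EI
  at B: point load 12 at a = 8.75: Pab(L + a)/(6LEI) = 111.6/EI
  at A: triangular load, peak 6: w₀L³/(45EI) = 260.4/EI
  at B: triangular load, peak 6: 7w₀L³/(360EI) = 227.9/EI
  θ_A0 = 345.7/EI,  θ_B0 = 339.4/EI
Flexibility coefficients: a unit moment at one end gives L/(3EI) there and L/(6EI) at the far end, so f₁₁ = f₂₂ = 4.167/EI and f₁₂ = f₂₁ = 2.083/EI.
Compatibility — zero rotation at each built-in end:
  4.167 M_A + 2.083 M_B = 345.7
  2.083 M_A + 4.167 M_B = 339.4
Solving the pair gives M_A = 56.33 kip·ft and M_B = 53.3 kip·ft (hogging).

M_B = 53.3 kip·ft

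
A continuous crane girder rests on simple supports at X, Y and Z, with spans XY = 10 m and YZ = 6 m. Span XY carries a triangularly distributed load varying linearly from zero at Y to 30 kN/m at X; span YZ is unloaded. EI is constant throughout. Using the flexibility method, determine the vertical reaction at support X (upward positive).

R_X = 89.06 kN

Insert a hinge at Y; M_Y is the redundant, and each span becomes simply supported.
End slopes at the hinge Y, treating each span as simply supported:
  span XY: triangular load, peak 30: 7w₀L³/(360EI) = 583.3/EI
  relative rotation θ_0 = (583.3 + 0)/EI = 583.3/EI
A unit hogging moment at Y produces rotation L₁/(3EI) + L₂/(3EI) = 5.333/EI.
Compatibility: M_Y·(L₁+L₂)/(3EI) = θ_0, giving M_Y = 109.4 kN·m (hogging).
Span XY, ΣM about X with M_Y applied at Y: R_Y^{XY}·10 = 500 + 109.4, so R_Y^{XY} = 60.94 kN and R_X = 150 − 60.94 = 89.06 kN.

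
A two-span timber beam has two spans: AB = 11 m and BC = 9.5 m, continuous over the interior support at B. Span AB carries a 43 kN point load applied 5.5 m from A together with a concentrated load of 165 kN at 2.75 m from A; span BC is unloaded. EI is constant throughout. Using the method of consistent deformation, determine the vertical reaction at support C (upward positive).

Take M_B as the redundant. Released structure: two simple spans AB and BC with a hinge at B.
End slopes at the hinge B, treating each span as simply supported:
  span AB: point load 43 at a = 5.5: Pab(L + a)/(6LEI) = 325.2/EI
  span AB: point load 165 at a = 2.75: Pab(L + a)/(6LEI) = 779.9/EI
  relative rotation θ_0 = (1105 + 0)/EI = 1105/EI
A unit hogging moment at B produces rotation L₁/(3EI) + L₂/(3EI) = 6.833/EI.
Slope continuity at B: θ_0 = M_B·6.833/EI, so M_B = 1105/6.833 = 161.7 kN·m (hogging).
Span BC, ΣM about C: R_B^{BC}·9.5 = 0 + 161.7, so R_B^{BC} = 17.02 kN and R_C = 0 − 17.02 = -17.02 kN.

R_C = -17.02 kN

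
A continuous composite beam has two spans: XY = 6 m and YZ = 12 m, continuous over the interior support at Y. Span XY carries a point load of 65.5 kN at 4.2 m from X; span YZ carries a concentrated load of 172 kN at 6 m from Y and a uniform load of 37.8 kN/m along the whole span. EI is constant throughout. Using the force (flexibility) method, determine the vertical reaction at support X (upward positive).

R_X = -102.8 kN

Take M_Y as the redundant. Released structure: two simple spans XY and YZ with a hinge at Y.
End slopes at the hinge Y, treating each span as simply supported:
  span XY: point load 65.5 at a = 4.2: Pab(L + a)/(6LEI) = 140.3/EI
  span YZ: point load 172 at a = 6: Pab(L + b)/(6LEI) = 1548/EI
  span YZ: UDL 37.8: wL³/(24EI) = 2722/EI
  relative rotation θ_0 = (140.3 + 4270)/EI = 4410/EI
A unit hogging moment at Y produces rotation L₁/(3EI) + L₂/(3EI) = 6/EI.
Slope continuity at Y: θ_0 = M_Y·6/EI, so M_Y = 4410/6 = 735 kN·m (hogging).
Span XY, ΣM about X with M_Y applied at Y: R_Y^{XY}·6 = 275.1 + 735, so R_Y^{XY} = 168.3 kN and R_X = 65.5 − 168.3 = -102.8 kN.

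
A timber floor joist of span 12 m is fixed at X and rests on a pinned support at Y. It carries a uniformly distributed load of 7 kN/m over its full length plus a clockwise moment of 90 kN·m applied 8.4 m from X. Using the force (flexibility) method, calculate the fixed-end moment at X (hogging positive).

Take the reaction at Y as the redundant and release it; the primary structure is a cantilever fixed at X.
Free-end deflection of the primary structure under the applied loading (downward +):
  UDL 7: wL⁴/(8EI) = 18144/EI
  clockwise couple 90 at a = 8.4: M₀a(2L − a)/(2EI) = 5897/EI
  δ_0 = 24041/EI
Tip deflection under a unit load at Y: L³/(3EI) = 576/EI.
The prop prevents deflection at Y: R_Y = δ_0/δ_{YY} = 24041/576 = 41.74 kN.
Moment equilibrium about X: M_X = Σ(load moments about X) − R_Y·L = 594 − 41.74×12 = 93.15 kN·m.

M_X = 93.15 kN·m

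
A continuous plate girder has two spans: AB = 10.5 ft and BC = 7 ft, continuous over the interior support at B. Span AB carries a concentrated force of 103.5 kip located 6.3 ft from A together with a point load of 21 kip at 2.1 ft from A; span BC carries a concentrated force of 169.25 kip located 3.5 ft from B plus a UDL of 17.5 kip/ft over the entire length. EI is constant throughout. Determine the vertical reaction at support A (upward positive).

Take M_B as the redundant. Released structure: two simple spans AB and BC with a hinge at B.
Rotations at B on the released spans (each span's end-slope, ×1/EI):
  span AB: point load 103.5 at a = 6.3: Pab(L + a)/(6LEI) = 730.3/EI
  span AB: point load 21 at a = 2.1: Pab(L + a)/(6LEI) = 74.09/EI
  span BC: point load 169.25 at a = 3.5: Pab(L + b)/(6LEI) = 518.3/EI
  span BC: UDL 17.5: wL³/(24EI) = 250.1/EI
  relative rotation θ_0 = (804.4 + 768.4)/EI = 1573/EI
A unit hogging moment at B produces rotation L₁/(3EI) + L₂/(3EI) = 5.833/EI.
Compatibility: M_B·(L₁+L₂)/(3EI) = θ_0, giving M_B = 269.6 kip·ft (hogging).
Span AB, ΣM about A with M_B applied at B: R_B^{AB}·10.5 = 696.1 + 269.6, so R_B^{AB} = 91.98 kip and R_A = 124.5 − 91.98 = 32.52 kip.

R_A = 32.52 kip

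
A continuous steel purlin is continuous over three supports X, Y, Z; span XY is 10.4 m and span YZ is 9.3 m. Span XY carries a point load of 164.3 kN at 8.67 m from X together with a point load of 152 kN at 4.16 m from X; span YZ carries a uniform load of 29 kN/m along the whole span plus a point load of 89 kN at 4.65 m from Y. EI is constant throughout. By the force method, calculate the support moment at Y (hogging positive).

Take M_Y as the redundant. Released structure: two simple spans XY and YZ with a hinge at Y.
Rotations at Y on the released spans (each span's end-slope, ×1/EI):
  span XY: point load 164.3 at a = 8.67: Pab(L + a)/(6LEI) = 753.1/EI
  span XY: point load 152 at a = 4.16: Pab(L + a)/(6LEI) = 920.7/EI
  span YZ: UDL 29: wL³/(24EI) = 971.9/EI
  span YZ: point load 89 at a = 4.65: Pab(L + b)/(6LEI) = 481.1/EI
  relative rotation θ_0 = (1674 + 1453)/EI = 3127/EI
A unit hogging moment at Y produces rotation L₁/(3EI) + L₂/(3EI) = 6.567/EI.
Compatibility: M_Y·(L₁+L₂)/(3EI) = θ_0, giving M_Y = 476.2 kN·m (hogging).

M_Y = 476.2 kN·m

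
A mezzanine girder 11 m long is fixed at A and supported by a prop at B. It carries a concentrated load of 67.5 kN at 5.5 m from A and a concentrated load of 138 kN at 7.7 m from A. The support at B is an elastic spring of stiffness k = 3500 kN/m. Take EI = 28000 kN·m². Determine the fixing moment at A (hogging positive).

M_A = 365.7 kN·m

Release the roller at B. Primary structure: cantilever fixed at A.
Deflection at B on the released cantilever, summing each load's contribution:
  point load 67.5 at a = 5.5: Pa²(3L − a)/(6EI) = 9359/EI
  point load 138 at a = 7.7: Pa²(3L − a)/(6EI) = 34501/EI
  δ_0 = 43859/EI
Flexibility coefficient — unit upward force at B: δ_{BB} = L³/(3EI) = 443.7/EI.
With EI = 28000 kN·m²: δ_0 = 1.5664 m and δ_{BB} = 0.015845 m/kN.
Compatibility — the spring shortens by R_B/k under the reaction it provides: δ_0 − R_B·δ_{BB} = R_B/k. With 1/k = 0.000286 m/kN, R_B = δ_0 / (δ_{BB} + 1/k) = 1.5664 / (0.015845 + 0.000286) = 97.11 kN.
Moment equilibrium about A: M_A = Σ(load moments about A) − R_B·L = 1434 − 97.11×11 = 365.7 kN·m.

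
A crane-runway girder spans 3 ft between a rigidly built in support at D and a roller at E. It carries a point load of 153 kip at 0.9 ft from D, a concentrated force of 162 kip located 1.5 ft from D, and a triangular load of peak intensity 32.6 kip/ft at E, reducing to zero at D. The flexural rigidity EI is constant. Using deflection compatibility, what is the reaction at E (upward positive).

Choose R_E as the redundant. The primary structure is the cantilever fixed at D.
Deflection at E on the released cantilever, summing each load's contribution:
  point load 153 at a = 0.9: Pa²(3L − a)/(6EI) = 167.3/EI
  point load 162 at a = 1.5: Pa²(3L − a)/(6EI) = 455.6/EI
  triangular load, peak 32.6 at the free end: 11w₀L⁴/(120EI) = 242.1/EI
  δ_0 = 865/EI
Tip deflection under a unit load at E: L³/(3EI) = 9/EI.
Compatibility at E: δ_0 − R_E·δ_{EE} = 0, so R_E = 865/9 = 96.11 kip.

R_E = 96.11 kip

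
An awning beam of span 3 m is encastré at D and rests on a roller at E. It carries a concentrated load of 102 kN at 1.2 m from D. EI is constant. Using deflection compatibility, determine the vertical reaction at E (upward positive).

Choose R_E as the redundant. The primary structure is the cantilever fixed at D.
Free-end deflection of the primary structure under the applied loading (downward +):
  point load 102 at a = 1.2: Pa²(3L − a)/(6EI) = 190.9/EI
Flexibility coefficient — unit upward force at E: δ_{EE} = L³/(3EI) = 9/EI.
Compatibility at E: δ_0 − R_E·δ_{EE} = 0, so R_E = 190.9/9 = 21.22 kN.

R_E = 21.22 kN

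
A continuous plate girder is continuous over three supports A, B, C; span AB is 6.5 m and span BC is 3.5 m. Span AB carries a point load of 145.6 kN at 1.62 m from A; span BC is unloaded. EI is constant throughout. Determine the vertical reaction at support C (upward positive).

R_C = -20.54 kN

Release continuity at B by inserting a hinge; the redundant is the internal moment M_B. The primary structure is two simply-supported spans AB and BC.
End slopes at the hinge B, treating each span as simply supported:
  span AB: point load 145.6 at a = 1.62: Pab(L + a)/(6LEI) = 239.7/EI
  relative rotation θ_0 = (239.7 + 0)/EI = 239.7/EI
A unit hogging moment at B produces rotation L₁/(3EI) + L₂/(3EI) = 3.333/EI.
Compatibility: M_B·(L₁+L₂)/(3EI) = θ_0, giving M_B = 71.9 kN·m (hogging).
Span BC, ΣM about C: R_B^{BC}·3.5 = 0 + 71.9, so R_B^{BC} = 20.54 kN and R_C = 0 − 20.54 = -20.54 kN.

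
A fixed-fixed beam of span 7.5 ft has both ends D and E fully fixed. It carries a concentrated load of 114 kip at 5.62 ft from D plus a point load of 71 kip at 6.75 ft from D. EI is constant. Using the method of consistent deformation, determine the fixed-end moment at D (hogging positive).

M_D = 45.05 kip·ft

Take the two fixed-end moments M_D, M_E as redundants; the released structure is the simple span DE.
On the primary (simply-supported) span, the end slopes from the loading are:
  at D: point load 114 at a = 5.62: Pab(L + b)/(6LEI) = 251.1/EI
  at E: point load 114 at a = 5.62: Pab(L + a)/(6LEI) = 351.2/EI
  at D: point load 71 at a = 6.75: Pab(L + b)/(6LEI) = 65.9/EI
  at E: point load 71 at a = 6.75: Pab(L + a)/(6LEI) = 113.8/EI
  θ_D0 = 317/EI,  θ_E0 = 465/EI
Flexibility coefficients: a unit moment at one end gives L/(3EI) there and L/(6EI) at the far end, so f₁₁ = f₂₂ = 2.5/EI and f₁₂ = f₂₁ = 1.25/EI.
Compatibility — zero rotation at each built-in end:
  2.5 M_D + 1.25 M_E = 317
  1.25 M_D + 2.5 M_E = 465
Solving the pair gives M_D = 45.05 kip·ft and M_E = 163.5 kip·ft (hogging).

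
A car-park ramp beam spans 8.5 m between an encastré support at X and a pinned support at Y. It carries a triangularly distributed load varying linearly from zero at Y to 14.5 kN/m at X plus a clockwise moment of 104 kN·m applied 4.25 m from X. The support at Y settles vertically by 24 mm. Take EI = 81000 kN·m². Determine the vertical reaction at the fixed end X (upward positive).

R_X = 45.03 kN

Take the reaction at Y as the redundant and release it; the primary structure is a cantilever fixed at X.
Free-end deflection of the primary structure under the applied loading (downward +):
  triangular load, peak 14.5 at the fixed end: w₀L⁴/(30EI) = 2523/EI
  clockwise couple 104 at a = 4.25: M₀a(2L − a)/(2EI) = 2818/EI
  δ_0 = 5341/EI
Flexibility coefficient — unit upward force at Y: δ_{YY} = L³/(3EI) = 204.7/EI.
With EI = 81000 kN·m²: δ_0 = 0.065936 m and δ_{YY} = 0.002527 m/kN.
Compatibility — the beam at Y must follow the support down by 0.024 m: δ_0 − R_Y·δ_{YY} = 0.024, so R_Y = (0.065936 − 0.024)/0.002527 = 16.59 kN.
Vertical equilibrium: R_X = ΣP − R_Y = 61.62 − 16.59 = 45.03 kN.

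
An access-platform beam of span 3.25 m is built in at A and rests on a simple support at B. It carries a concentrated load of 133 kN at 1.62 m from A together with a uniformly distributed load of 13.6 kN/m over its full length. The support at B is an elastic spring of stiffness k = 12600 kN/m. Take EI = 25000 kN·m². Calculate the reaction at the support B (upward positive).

R_B = 49.35 kN

Release the roller at B. Primary structure: cantilever fixed at A.
Deflection at B on the released cantilever, summing each load's contribution:
  point load 133 at a = 1.62: Pa²(3L − a)/(6EI) = 473/EI
  UDL 13.6: wL⁴/(8EI) = 189.7/EI
  δ_0 = 662.6/EI
Tip deflection under a unit load at B: L³/(3EI) = 11.44/EI.
With EI = 25000 kN·m²: δ_0 = 0.026505 m and δ_{BB} = 0.000458 m/kN.
Compatibility — the spring shortens by R_B/k under the reaction it provides: δ_0 − R_B·δ_{BB} = R_B/k. With 1/k = 0.000079 m/kN, R_B = δ_0 / (δ_{BB} + 1/k) = 0.026505 / (0.000458 + 0.000079) = 49.35 kN.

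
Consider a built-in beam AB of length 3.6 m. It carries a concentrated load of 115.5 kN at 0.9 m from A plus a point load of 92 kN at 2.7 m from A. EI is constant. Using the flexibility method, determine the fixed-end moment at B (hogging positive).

Release both end moments; the primary structure is a simply-supported span AB with redundants M_A and M_B.
End rotations of the released simple span under the applied load (×1/EI):
  at A: point load 115.5 at a = 0.9: Pab(L + b)/(6LEI) = 81.86/EI
  at B: point load 115.5 at a = 0.9: Pab(L + a)/(6LEI) = 58.47/EI
  at A: point load 92 at a = 2.7: Pab(L + b)/(6LEI) = 46.58/EI
  at B: point load 92 at a = 2.7: Pab(L + a)/(6LEI) = 65.2/EI
  θ_A0 = 128.4/EI,  θ_B0 = 123.7/EI
Flexibility coefficients: a unit moment at one end gives L/(3EI) there and L/(6EI) at the far end, so f₁₁ = f₂₂ = 1.2/EI and f₁₂ = f₂₁ = 0.6/EI.
Compatibility — zero rotation at each built-in end:
  1.2 M_A + 0.6 M_B = 128.4
  0.6 M_A + 1.2 M_B = 123.7
Solving the pair gives M_A = 74 kN·m and M_B = 66.07 kN·m (hogging).

M_B = 66.07 kN·m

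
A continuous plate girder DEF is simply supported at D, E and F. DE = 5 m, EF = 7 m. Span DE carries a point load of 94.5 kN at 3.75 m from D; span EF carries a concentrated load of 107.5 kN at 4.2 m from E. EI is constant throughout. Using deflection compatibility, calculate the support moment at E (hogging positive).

Insert a hinge at E; M_E is the redundant, and each span becomes simply supported.
End slopes at the hinge E, treating each span as simply supported:
  span DE: point load 94.5 at a = 3.75: Pab(L + a)/(6LEI) = 129.2/EI
  span EF: point load 107.5 at a = 4.2: Pab(L + b)/(6LEI) = 295/EI
  relative rotation θ_0 = (129.2 + 295)/EI = 424.2/EI
A unit hogging moment at E produces rotation L₁/(3EI) + L₂/(3EI) = 4/EI.
Slope continuity at E: θ_0 = M_E·4/EI, so M_E = 424.2/4 = 106 kN·m (hogging).

M_E = 106 kN·m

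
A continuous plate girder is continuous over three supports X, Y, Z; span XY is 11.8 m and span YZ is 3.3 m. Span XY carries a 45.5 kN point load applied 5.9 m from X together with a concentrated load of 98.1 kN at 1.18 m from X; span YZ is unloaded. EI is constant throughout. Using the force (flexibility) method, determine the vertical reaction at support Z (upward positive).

Take M_Y as the redundant. Released structure: two simple spans XY and YZ with a hinge at Y.
End slopes at the hinge Y, treating each span as simply supported:
  span XY: point load 45.5 at a = 5.9: Pab(L + a)/(6LEI) = 396/EI
  span XY: point load 98.1 at a = 1.18: Pab(L + a)/(6LEI) = 225.4/EI
  relative rotation θ_0 = (621.3 + 0)/EI = 621.3/EI
A unit hogging moment at Y produces rotation L₁/(3EI) + L₂/(3EI) = 5.033/EI.
Slope continuity at Y: θ_0 = M_Y·5.033/EI, so M_Y = 621.3/5.033 = 123.4 kN·m (hogging).
Span YZ, ΣM about Z: R_Y^{YZ}·3.3 = 0 + 123.4, so R_Y^{YZ} = 37.41 kN and R_Z = 0 − 37.41 = -37.41 kN.

R_Z = -37.41 kN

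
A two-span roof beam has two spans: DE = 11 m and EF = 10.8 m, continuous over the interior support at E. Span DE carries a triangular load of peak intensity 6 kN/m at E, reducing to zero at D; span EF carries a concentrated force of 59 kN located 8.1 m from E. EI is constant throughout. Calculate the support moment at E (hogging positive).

Release continuity at E by inserting a hinge; the redundant is the internal moment M_E. The primary structure is two simply-supported spans DE and EF.
Rotations at E on the released spans (each span's end-slope, ×1/EI):
  span DE: triangular load, peak 6: w₀L³/(45EI) = 177.5/EI
  span EF: point load 59 at a = 8.1: Pab(L + b)/(6LEI) = 268.8/EI
  relative rotation θ_0 = (177.5 + 268.8)/EI = 446.3/EI
A unit hogging moment at E produces rotation L₁/(3EI) + L₂/(3EI) = 7.267/EI.
Slope continuity at E: θ_0 = M_E·7.267/EI, so M_E = 446.3/7.267 = 61.42 kN·m (hogging).

M_E = 61.42 kN·m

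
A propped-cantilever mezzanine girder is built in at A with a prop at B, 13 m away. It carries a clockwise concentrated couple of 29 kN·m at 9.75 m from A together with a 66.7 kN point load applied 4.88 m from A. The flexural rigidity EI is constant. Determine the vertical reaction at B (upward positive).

R_B = 15.47 kN

Choose R_B as the redundant. The primary structure is the cantilever fixed at A.
Downward deflection at the released point B due to the loads:
  clockwise couple 29 at a = 9.75: M₀a(2L − a)/(2EI) = 2297/EI
  point load 66.7 at a = 4.88: Pa²(3L − a)/(6EI) = 9033/EI
  δ_0 = 11330/EI
Tip deflection under a unit load at B: L³/(3EI) = 732.3/EI.
The prop prevents deflection at B: R_B = δ_0/δ_{BB} = 11330/732.3 = 15.47 kN.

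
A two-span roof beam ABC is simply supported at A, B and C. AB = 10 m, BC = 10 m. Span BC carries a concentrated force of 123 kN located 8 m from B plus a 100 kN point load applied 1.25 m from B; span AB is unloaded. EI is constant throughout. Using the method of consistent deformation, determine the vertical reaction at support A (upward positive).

Insert a hinge at B; M_B is the redundant, and each span becomes simply supported.
End slopes at the hinge B, treating each span as simply supported:
  span BC: point load 123 at a = 8: Pab(L + b)/(6LEI) = 393.6/EI
  span BC: point load 100 at a = 1.25: Pab(L + b)/(6LEI) = 341.8/EI
  relative rotation θ_0 = (0 + 735.4)/EI = 735.4/EI
A unit hogging moment at B produces rotation L₁/(3EI) + L₂/(3EI) = 6.667/EI.
Slope continuity at B: θ_0 = M_B·6.667/EI, so M_B = 735.4/6.667 = 110.3 kN·m (hogging).
Span AB, ΣM about A with M_B applied at B: R_B^{AB}·10 = 0 + 110.3, so R_B^{AB} = 11.03 kN and R_A = 0 − 11.03 = -11.03 kN.

R_A = -11.03 kN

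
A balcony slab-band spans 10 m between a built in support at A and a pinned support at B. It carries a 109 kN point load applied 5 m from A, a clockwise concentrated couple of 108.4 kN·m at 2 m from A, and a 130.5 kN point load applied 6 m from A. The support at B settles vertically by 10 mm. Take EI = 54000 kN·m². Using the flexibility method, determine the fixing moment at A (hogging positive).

M_A = 489.7 kN·m

Take the reaction at B as the redundant and release it; the primary structure is a cantilever fixed at A.
Primary-structure tip deflection at B by superposition:
  point load 109 at a = 5: Pa²(3L − a)/(6EI) = 11354/EI
  clockwise couple 108.4 at a = 2: M₀a(2L − a)/(2EI) = 1951/EI
  point load 130.5 at a = 6: Pa²(3L − a)/(6EI) = 18792/EI
  δ_0 = 32097/EI
Flexibility coefficient — unit upward force at B: δ_{BB} = L³/(3EI) = 333.3/EI.
With EI = 54000 kN·m²: δ_0 = 0.5944 m and δ_{BB} = 0.006173 m/kN.
Compatibility — the beam at B must follow the support down by 0.01 m: δ_0 − R_B·δ_{BB} = 0.01, so R_B = (0.5944 − 0.01)/0.006173 = 94.67 kN.
Moment equilibrium about A: M_A = Σ(load moments about A) − R_B·L = 1436 − 94.67×10 = 489.7 kN·m.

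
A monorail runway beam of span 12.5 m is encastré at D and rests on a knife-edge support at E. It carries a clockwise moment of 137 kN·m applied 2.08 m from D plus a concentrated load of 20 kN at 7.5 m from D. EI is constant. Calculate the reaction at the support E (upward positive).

Release the roller at E. Primary structure: cantilever fixed at D.
Downward deflection at the released point E due to the loads:
  clockwise couple 137 at a = 2.08: M₀a(2L − a)/(2EI) = 3266/EI
  point load 20 at a = 7.5: Pa²(3L − a)/(6EI) = 5625/EI
  δ_0 = 8891/EI
Tip deflection under a unit load at E: L³/(3EI) = 651/EI.
Compatibility at E: δ_0 − R_E·δ_{EE} = 0, so R_E = 8891/651 = 13.66 kN.

R_E = 13.66 kN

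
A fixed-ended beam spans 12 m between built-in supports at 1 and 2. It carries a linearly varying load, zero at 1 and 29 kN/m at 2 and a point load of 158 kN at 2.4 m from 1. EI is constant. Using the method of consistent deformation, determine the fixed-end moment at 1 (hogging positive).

Take the two fixed-end moments M_1, M_2 as redundants; the released structure is the simple span 12.
Simple-span end rotations at 1 and 2 under the given loads:
  at 1: triangular load, peak 29: 7w₀L³/(360EI) = 974.4/EI
  at 2: triangular load, peak 29: w₀L³/(45EI) = 1114/EI
  at 1: point load 158 at a = 2.4: Pab(L + b)/(6LEI) = 1092/EI
  at 2: point load 158 at a = 2.4: Pab(L + a)/(6LEI) = 728.1/EI
  θ_10 = 2066/EI,  θ_20 = 1842/EI
Flexibility coefficients: a unit moment at one end gives L/(3EI) there and L/(6EI) at the far end, so f₁₁ = f₂₂ = 4/EI and f₁₂ = f₂₁ = 2/EI.
Compatibility — zero rotation at each built-in end:
  4 M_1 + 2 M_2 = 2066
  2 M_1 + 4 M_2 = 1842
Solving the pair gives M_1 = 381.9 kN·m and M_2 = 269.5 kN·m (hogging).

M_1 = 381.9 kN·m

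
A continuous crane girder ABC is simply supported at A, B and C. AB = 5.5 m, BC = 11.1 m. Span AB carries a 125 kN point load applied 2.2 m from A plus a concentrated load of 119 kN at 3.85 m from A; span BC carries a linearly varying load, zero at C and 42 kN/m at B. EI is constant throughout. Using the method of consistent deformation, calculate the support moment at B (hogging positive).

Release continuity at B by inserting a hinge; the redundant is the internal moment M_B. The primary structure is two simply-supported spans AB and BC.
Discontinuity in slope at B on the released structure — sum the simple-span end rotations:
  span AB: point load 125 at a = 2.2: Pab(L + a)/(6LEI) = 211.8/EI
  span AB: point load 119 at a = 3.85: Pab(L + a)/(6LEI) = 214.2/EI
  span BC: triangular load, peak 42: w₀L³/(45EI) = 1276/EI
  relative rotation θ_0 = (425.9 + 1276)/EI = 1702/EI
A unit hogging moment at B produces rotation L₁/(3EI) + L₂/(3EI) = 5.533/EI.
Slope continuity at B: θ_0 = M_B·5.533/EI, so M_B = 1702/5.533 = 307.7 kN·m (hogging).

M_B = 307.7 kN·m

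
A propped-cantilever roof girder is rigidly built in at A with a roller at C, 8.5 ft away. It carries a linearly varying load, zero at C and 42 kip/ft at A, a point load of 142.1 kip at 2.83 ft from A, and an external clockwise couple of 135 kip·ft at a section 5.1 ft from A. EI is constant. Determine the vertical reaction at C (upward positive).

Remove the prop at C; the released (primary) structure is a cantilever built in at A.
Deflection at C on the released cantilever, summing each load's contribution:
  triangular load, peak 42 at the fixed end: w₀L⁴/(30EI) = 7308/EI
  point load 142.1 at a = 2.83: Pa²(3L − a)/(6EI) = 4300/EI
  clockwise couple 135 at a = 5.1: M₀a(2L − a)/(2EI) = 4097/EI
  δ_0 = 15705/EI
Flexibility coefficient — unit upward force at C: δ_{CC} = L³/(3EI) = 204.7/EI.
The prop prevents deflection at C: R_C = δ_0/δ_{CC} = 15705/204.7 = 76.72 kip.

R_C = 76.72 kip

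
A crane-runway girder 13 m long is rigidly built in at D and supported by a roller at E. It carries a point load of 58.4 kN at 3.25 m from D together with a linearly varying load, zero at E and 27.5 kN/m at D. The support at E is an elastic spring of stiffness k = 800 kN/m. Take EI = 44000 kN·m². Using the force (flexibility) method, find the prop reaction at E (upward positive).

Choose R_E as the redundant. The primary structure is the cantilever fixed at D.
Downward deflection at the released point E due to the loads:
  point load 58.4 at a = 3.25: Pa²(3L − a)/(6EI) = 3675/EI
  triangular load, peak 27.5 at the fixed end: w₀L⁴/(30EI) = 26181/EI
  δ_0 = 29856/EI
Tip deflection under a unit load at E: L³/(3EI) = 732.3/EI.
With EI = 44000 kN·m²: δ_0 = 0.67855 m and δ_{EE} = 0.016644 m/kN.
Compatibility — the spring shortens by R_E/k under the reaction it provides: δ_0 − R_E·δ_{EE} = R_E/k. With 1/k = 0.00125 m/kN, R_E = δ_0 / (δ_{EE} + 1/k) = 0.67855 / (0.016644 + 0.00125) = 37.92 kN.

R_E = 37.92 kN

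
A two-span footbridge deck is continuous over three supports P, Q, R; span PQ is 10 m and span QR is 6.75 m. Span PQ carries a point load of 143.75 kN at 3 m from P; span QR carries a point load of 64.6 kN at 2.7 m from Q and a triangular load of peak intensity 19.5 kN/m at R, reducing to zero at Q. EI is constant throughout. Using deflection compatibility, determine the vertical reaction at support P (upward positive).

Insert a hinge at Q; M_Q is the redundant, and each span becomes simply supported.
Rotations at Q on the released spans (each span's end-slope, ×1/EI):
  span PQ: point load 143.75 at a = 3: Pab(L + a)/(6LEI) = 654.1/EI
  span QR: point load 64.6 at a = 2.7: Pab(L + b)/(6LEI) = 188.4/EI
  span QR: triangular load, peak 19.5: 7w₀L³/(360EI) = 116.6/EI
  relative rotation θ_0 = (654.1 + 305)/EI = 959/EI
A unit hogging moment at Q produces rotation L₁/(3EI) + L₂/(3EI) = 5.583/EI.
Slope continuity at Q: θ_0 = M_Q·5.583/EI, so M_Q = 959/5.583 = 171.8 kN·m (hogging).
Span PQ, ΣM about P with M_Q applied at Q: R_Q^{PQ}·10 = 431.2 + 171.8, so R_Q^{PQ} = 60.3 kN and R_P = 143.8 − 60.3 = 83.45 kN.

R_P = 83.45 kN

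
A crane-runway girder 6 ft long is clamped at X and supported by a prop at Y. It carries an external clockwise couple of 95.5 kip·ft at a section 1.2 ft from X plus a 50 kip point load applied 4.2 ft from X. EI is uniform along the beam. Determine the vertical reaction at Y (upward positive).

Choose R_Y as the redundant. The primary structure is the cantilever fixed at X.
Downward deflection at the released point Y due to the loads:
  clockwise couple 95.5 at a = 1.2: M₀a(2L − a)/(2EI) = 618.8/EI
  point load 50 at a = 4.2: Pa²(3L − a)/(6EI) = 2029/EI
  δ_0 = 2647/EI
Tip deflection under a unit load at Y: L³/(3EI) = 72/EI.
The prop prevents deflection at Y: R_Y = δ_0/δ_{YY} = 2647/72 = 36.77 kip.

R_Y = 36.77 kip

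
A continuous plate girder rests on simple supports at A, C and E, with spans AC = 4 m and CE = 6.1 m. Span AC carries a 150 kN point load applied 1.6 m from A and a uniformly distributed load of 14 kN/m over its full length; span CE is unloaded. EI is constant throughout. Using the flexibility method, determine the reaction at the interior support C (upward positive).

Insert a hinge at C; M_C is the redundant, and each span becomes simply supported.
Discontinuity in slope at C on the released structure — sum the simple-span end rotations:
  span AC: point load 150 at a = 1.6: Pab(L + a)/(6LEI) = 134.4/EI
  span AC: UDL 14: wL³/(24EI) = 37.33/EI
  relative rotation θ_0 = (171.7 + 0)/EI = 171.7/EI
A unit hogging moment at C produces rotation L₁/(3EI) + L₂/(3EI) = 3.367/EI.
Slope continuity at C: θ_0 = M_C·3.367/EI, so M_C = 171.7/3.367 = 51.01 kN·m (hogging).
Span AC, ΣM about A with M_C applied at C: R_C^{AC}·4 = 352 + 51.01, so R_C^{AC} = 100.8 kN and R_A = 206 − 100.8 = 105.2 kN.
Span CE, ΣM about E: R_C^{CE}·6.1 = 0 + 51.01, so R_C^{CE} = 8.362 kN and R_E = 0 − 8.362 = -8.362 kN.
R_C = 100.8 + 8.362 = 109.1 kN.

R_C = 109.1 kN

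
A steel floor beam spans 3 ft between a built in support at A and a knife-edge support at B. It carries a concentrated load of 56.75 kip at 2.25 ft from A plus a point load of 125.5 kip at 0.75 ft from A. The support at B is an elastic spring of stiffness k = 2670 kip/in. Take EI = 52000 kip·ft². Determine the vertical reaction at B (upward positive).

Remove the prop at B; the released (primary) structure is a cantilever built in at A.
Downward deflection at the released point B due to the loads:
  point load 56.75 at a = 2.25: Pa²(3L − a)/(6EI) = 323.2/EI
  point load 125.5 at a = 0.75: Pa²(3L − a)/(6EI) = 97.07/EI
  δ_0 = 420.3/EI
Tip deflection under a unit load at B: L³/(3EI) = 9/EI.
With EI = 52000 kip·ft²: δ_0 = 0.008082 ft and δ_{BB} = 0.000173 ft/kip.
Compatibility — the spring shortens by R_B/k under the reaction it provides: δ_0 − R_B·δ_{BB} = R_B/k. With 1/k = 1/(2670×12) ft/kip = 0.000031 ft/kip, R_B = δ_0 / (δ_{BB} + 1/k) = 0.008082 / (0.000173 + 0.000031) = 39.56 kip.

R_B = 39.56 kip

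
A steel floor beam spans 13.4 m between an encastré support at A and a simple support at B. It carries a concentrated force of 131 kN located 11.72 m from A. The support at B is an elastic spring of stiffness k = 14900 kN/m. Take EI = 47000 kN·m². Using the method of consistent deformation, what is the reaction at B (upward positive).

Release the roller at B. Primary structure: cantilever fixed at A.
Primary-structure tip deflection at B by superposition:
  point load 131 at a = 11.72: Pa²(3L − a)/(6EI) = 85411/EI
Flexibility coefficient — unit upward force at B: δ_{BB} = L³/(3EI) = 802/EI.
With EI = 47000 kN·m²: δ_0 = 1.8173 m and δ_{BB} = 0.017065 m/kN.
Compatibility — the spring shortens by R_B/k under the reaction it provides: δ_0 − R_B·δ_{BB} = R_B/k. With 1/k = 0.000067 m/kN, R_B = δ_0 / (δ_{BB} + 1/k) = 1.8173 / (0.017065 + 0.000067) = 106.1 kN.

R_B = 106.1 kN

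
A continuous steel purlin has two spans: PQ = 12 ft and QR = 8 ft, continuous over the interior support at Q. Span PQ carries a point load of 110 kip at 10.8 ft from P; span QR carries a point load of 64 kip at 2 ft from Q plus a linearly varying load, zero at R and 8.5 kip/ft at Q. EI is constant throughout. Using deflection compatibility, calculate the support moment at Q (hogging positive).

M_Q = 115.8 kip·ft

Insert a hinge at Q; M_Q is the redundant, and each span becomes simply supported.
End slopes at the hinge Q, treating each span as simply supported:
  span PQ: point load 110 at a = 10.8: Pab(L + a)/(6LEI) = 451.4/EI
  span QR: point load 64 at a = 2: Pab(L + b)/(6LEI) = 224/EI
  span QR: triangular load, peak 8.5: w₀L³/(45EI) = 96.71/EI
  relative rotation θ_0 = (451.4 + 320.7)/EI = 772.2/EI
A unit hogging moment at Q produces rotation L₁/(3EI) + L₂/(3EI) = 6.667/EI.
Slope continuity at Q: θ_0 = M_Q·6.667/EI, so M_Q = 772.2/6.667 = 115.8 kip·ft (hogging).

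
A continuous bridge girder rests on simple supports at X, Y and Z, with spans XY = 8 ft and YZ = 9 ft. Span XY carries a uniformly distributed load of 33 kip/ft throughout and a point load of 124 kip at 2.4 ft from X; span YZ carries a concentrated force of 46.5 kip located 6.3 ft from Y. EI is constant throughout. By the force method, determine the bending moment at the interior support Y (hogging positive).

Take M_Y as the redundant. Released structure: two simple spans XY and YZ with a hinge at Y.
End slopes at the hinge Y, treating each span as simply supported:
  span XY: UDL 33: wL³/(24EI) = 704/EI
  span XY: point load 124 at a = 2.4: Pab(L + a)/(6LEI) = 361.1/EI
  span YZ: point load 46.5 at a = 6.3: Pab(L + b)/(6LEI) = 171.4/EI
  relative rotation θ_0 = (1065 + 171.4)/EI = 1236/EI
A unit hogging moment at Y produces rotation L₁/(3EI) + L₂/(3EI) = 5.667/EI.
Slope continuity at Y: θ_0 = M_Y·5.667/EI, so M_Y = 1236/5.667 = 218.2 kip·ft (hogging).

M_Y = 218.2 kip·ft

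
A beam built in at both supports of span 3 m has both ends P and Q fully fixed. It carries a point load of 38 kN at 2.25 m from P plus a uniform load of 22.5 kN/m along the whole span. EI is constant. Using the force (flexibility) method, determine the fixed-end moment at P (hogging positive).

Release both end moments; the primary structure is a simply-supported span PQ with redundants M_P and M_Q.
End rotations of the released simple span under the applied load (×1/EI):
  at P: point load 38 at a = 2.25: Pab(L + b)/(6LEI) = 13.36/EI
  at Q: point load 38 at a = 2.25: Pab(L + a)/(6LEI) = 18.7/EI
  at P: UDL 22.5: wL³/(24EI) = 25.31/EI
  at Q: UDL 22.5: wL³/(24EI) = 25.31/EI
  θ_P0 = 38.67/EI,  θ_Q0 = 44.02/EI
Flexibility coefficients: a unit moment at one end gives L/(3EI) there and L/(6EI) at the far end, so f₁₁ = f₂₂ = 1/EI and f₁₂ = f₂₁ = 0.5/EI.
Compatibility — zero rotation at each built-in end:
  1 M_P + 0.5 M_Q = 38.67
  0.5 M_P + 1 M_Q = 44.02
Solving the pair gives M_P = 22.22 kN·m and M_Q = 32.91 kN·m (hogging).

M_P = 22.22 kN·m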